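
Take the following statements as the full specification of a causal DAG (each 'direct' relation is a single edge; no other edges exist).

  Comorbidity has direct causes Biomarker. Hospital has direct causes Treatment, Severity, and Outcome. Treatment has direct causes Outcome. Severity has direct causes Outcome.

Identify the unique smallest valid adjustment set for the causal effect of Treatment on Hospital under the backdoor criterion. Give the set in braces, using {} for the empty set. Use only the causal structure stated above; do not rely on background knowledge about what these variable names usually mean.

{Outcome}

Variables eligible for adjustment (non-descendants of Treatment, excluding Treatment and Hospital): {Biomarker, Comorbidity, Outcome, Severity}.
Backdoor paths from Treatment to Hospital:
  P1: Treatment <- Outcome -> Severity -> Hospital
  P2: Treatment <- Outcome -> Hospital
The empty set is not sufficient: P1 (Treatment <- Outcome -> Severity -> Hospital) has no collider blocking it and no conditioned non-collider, so it is open.
Try {Outcome}:
  P1: blocked at fork node Outcome ∈ conditioning set.
  P2: blocked at fork node Outcome ∈ conditioning set.
{Outcome} contains no descendant of Treatment and blocks every backdoor path.
No other singleton works — e.g. {Biomarker} leaves P1 open — so {Outcome} is the unique smallest valid adjustment set.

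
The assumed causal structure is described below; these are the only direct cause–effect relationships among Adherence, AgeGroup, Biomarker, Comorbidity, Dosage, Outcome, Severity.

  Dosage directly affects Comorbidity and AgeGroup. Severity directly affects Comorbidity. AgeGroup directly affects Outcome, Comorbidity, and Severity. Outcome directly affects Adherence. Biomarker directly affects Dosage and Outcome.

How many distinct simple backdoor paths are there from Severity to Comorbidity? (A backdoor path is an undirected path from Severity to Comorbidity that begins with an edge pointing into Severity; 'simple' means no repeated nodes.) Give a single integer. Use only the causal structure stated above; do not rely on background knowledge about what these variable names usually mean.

A backdoor path from Severity to Comorbidity is any simple undirected path whose first edge points into Severity (i.e. leaves Severity via a parent).
Parents of Severity: {AgeGroup}.
Enumerating:
  P1: Severity <- AgeGroup <- Dosage -> Comorbidity
  P2: Severity <- AgeGroup -> Outcome <- Biomarker -> Dosage -> Comorbidity
  P3: Severity <- AgeGroup -> Comorbidity
That exhausts the simple backdoor paths. Count: 3.

3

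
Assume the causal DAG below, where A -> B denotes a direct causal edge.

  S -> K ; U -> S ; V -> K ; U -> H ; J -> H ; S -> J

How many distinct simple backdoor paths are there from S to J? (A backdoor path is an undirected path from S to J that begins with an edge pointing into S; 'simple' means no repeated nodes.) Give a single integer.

1

A backdoor path from S to J is any simple undirected path whose first edge points into S (i.e. leaves S via a parent).
Parents of S: {U}.
Enumerating:
  P1: S <- U -> H <- J
That exhausts the simple backdoor paths. Count: 1.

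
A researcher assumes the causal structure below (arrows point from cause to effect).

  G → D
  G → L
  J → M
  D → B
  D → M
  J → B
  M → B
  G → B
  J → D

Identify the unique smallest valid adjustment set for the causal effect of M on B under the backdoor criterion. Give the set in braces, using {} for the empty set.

Variables eligible for adjustment (non-descendants of M, excluding M and B): {D, G, J, L}.
Backdoor paths from M to B:
  P1: M <- J -> D <- G -> B
  P2: M <- J -> D -> B
  P3: M <- J -> B
  P4: M <- D <- J -> B
  P5: M <- D <- G -> B
  P6: M <- D -> B
The empty set is not sufficient: P2 (M <- J -> D -> B) has no collider blocking it and no conditioned non-collider, so it is open.
Try {D, J}:
  P1: blocked at fork node J ∈ conditioning set.
  P2: blocked at fork node J ∈ conditioning set.
  P3: blocked at fork node J ∈ conditioning set.
  P4: blocked at chain node D ∈ conditioning set.
  P5: blocked at chain node D ∈ conditioning set.
  P6: blocked at fork node D ∈ conditioning set.
{D, J} contains no descendant of M and blocks every backdoor path.
Every element of {D, J} is needed (dropping D leaves P5 open; dropping J leaves P1 open), so no proper subset is valid.
Among all size-2 subsets of the eligible variables, only {D, J} blocks every backdoor path, so it is the unique smallest valid adjustment set.

{D, J}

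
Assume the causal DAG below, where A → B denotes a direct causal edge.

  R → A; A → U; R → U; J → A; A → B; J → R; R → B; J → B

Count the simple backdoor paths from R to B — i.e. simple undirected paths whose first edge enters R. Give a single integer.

A backdoor path from R to B is any simple undirected path whose first edge points into R (i.e. leaves R via a parent).
Parents of R: {J}.
Enumerating:
  P1: R <- J -> A -> B
  P2: R <- J -> B
That exhausts the simple backdoor paths. Count: 2.

2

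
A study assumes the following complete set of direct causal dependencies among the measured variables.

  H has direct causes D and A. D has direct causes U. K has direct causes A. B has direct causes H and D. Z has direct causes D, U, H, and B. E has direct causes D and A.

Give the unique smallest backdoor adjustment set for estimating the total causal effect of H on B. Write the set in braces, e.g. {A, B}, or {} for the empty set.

{D}

Variables eligible for adjustment (non-descendants of H, excluding H and B): {A, D, E, K, U}.
Backdoor paths from H to B:
  P1: H <- A -> E <- D <- U -> Z <- B
  P2: H <- A -> E <- D -> B
  P3: H <- A -> E <- D -> Z <- B
  P4: H <- D <- U -> Z <- B
  P5: H <- D -> B
  P6: H <- D -> Z <- B
The empty set is not sufficient: P5 (H <- D -> B) has no collider blocking it and no conditioned non-collider, so it is open.
Try {D}:
  P1: blocked at collider E (neither it nor any descendant is in the conditioning set).
  P2: blocked at collider E (neither it nor any descendant is in the conditioning set).
  P3: blocked at collider E (neither it nor any descendant is in the conditioning set).
  P4: blocked at chain node D ∈ conditioning set.
  P5: blocked at fork node D ∈ conditioning set.
  P6: blocked at fork node D ∈ conditioning set.
{D} contains no descendant of H and blocks every backdoor path.
No other singleton works — e.g. {A} leaves P5 open — so {D} is the unique smallest valid adjustment set.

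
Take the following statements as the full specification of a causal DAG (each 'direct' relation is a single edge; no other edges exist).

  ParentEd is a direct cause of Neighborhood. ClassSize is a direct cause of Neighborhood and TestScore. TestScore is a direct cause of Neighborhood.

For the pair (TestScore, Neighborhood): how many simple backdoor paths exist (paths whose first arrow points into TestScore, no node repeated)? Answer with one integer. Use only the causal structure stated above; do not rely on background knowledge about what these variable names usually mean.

A backdoor path from TestScore to Neighborhood is any simple undirected path whose first edge points into TestScore (i.e. leaves TestScore via a parent).
Parents of TestScore: {ClassSize}.
Enumerating:
  P1: TestScore <- ClassSize -> Neighborhood
That exhausts the simple backdoor paths. Count: 1.

1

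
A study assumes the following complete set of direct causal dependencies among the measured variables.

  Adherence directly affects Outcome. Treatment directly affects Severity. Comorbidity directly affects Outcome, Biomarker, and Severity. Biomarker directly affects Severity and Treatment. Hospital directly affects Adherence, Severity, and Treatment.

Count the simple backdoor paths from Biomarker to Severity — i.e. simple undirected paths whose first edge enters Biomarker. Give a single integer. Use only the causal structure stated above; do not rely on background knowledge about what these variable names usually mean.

3

A backdoor path from Biomarker to Severity is any simple undirected path whose first edge points into Biomarker (i.e. leaves Biomarker via a parent).
Parents of Biomarker: {Comorbidity}.
Enumerating:
  P1: Biomarker <- Comorbidity -> Outcome <- Adherence <- Hospital -> Treatment -> Severity
  P2: Biomarker <- Comorbidity -> Outcome <- Adherence <- Hospital -> Severity
  P3: Biomarker <- Comorbidity -> Severity
That exhausts the simple backdoor paths. Count: 3.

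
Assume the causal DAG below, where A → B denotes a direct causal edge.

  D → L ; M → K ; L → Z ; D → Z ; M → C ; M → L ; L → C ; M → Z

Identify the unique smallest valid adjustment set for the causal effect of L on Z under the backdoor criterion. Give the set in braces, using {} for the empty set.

{D, M}

Variables eligible for adjustment (non-descendants of L, excluding L and Z): {D, K, M}.
Backdoor paths from L to Z:
  P1: L <- D -> Z
  P2: L <- M -> Z
The empty set is not sufficient: P1 (L <- D -> Z) has no collider blocking it and no conditioned non-collider, so it is open.
Try {D, M}:
  P1: blocked at fork node D ∈ conditioning set.
  P2: blocked at fork node M ∈ conditioning set.
{D, M} contains no descendant of L and blocks every backdoor path.
Every element of {D, M} is needed (dropping D leaves P1 open; dropping M leaves P2 open), so no proper subset is valid.
Among all size-2 subsets of the eligible variables, only {D, M} blocks every backdoor path, so it is the unique smallest valid adjustment set.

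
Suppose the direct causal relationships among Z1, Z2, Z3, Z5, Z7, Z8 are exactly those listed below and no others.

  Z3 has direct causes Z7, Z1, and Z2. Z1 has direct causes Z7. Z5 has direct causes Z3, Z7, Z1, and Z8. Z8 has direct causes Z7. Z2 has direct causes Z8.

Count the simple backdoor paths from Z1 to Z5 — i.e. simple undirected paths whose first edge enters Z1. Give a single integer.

A backdoor path from Z1 to Z5 is any simple undirected path whose first edge points into Z1 (i.e. leaves Z1 via a parent).
Parents of Z1: {Z7}.
Enumerating:
  P1: Z1 <- Z7 -> Z8 -> Z2 -> Z3 -> Z5
  P2: Z1 <- Z7 -> Z8 -> Z5
  P3: Z1 <- Z7 -> Z3 <- Z2 <- Z8 -> Z5
  P4: Z1 <- Z7 -> Z3 -> Z5
  P5: Z1 <- Z7 -> Z5
That exhausts the simple backdoor paths. Count: 5.

5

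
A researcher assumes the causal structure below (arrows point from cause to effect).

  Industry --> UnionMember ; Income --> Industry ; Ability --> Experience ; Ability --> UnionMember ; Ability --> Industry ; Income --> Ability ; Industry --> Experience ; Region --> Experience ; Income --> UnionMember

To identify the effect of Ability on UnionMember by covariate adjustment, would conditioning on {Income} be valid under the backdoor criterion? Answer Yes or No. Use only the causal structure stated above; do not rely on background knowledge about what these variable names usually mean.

Yes

Backdoor paths from Ability to UnionMember (paths whose first edge points into Ability):
  P1: Ability <- Income -> Industry -> UnionMember
  P2: Ability <- Income -> UnionMember
Condition 1 (no descendant of Ability in the set): holds — descendants of Ability are {Experience, Industry, UnionMember}; none are in {Income}.
Condition 2 (every backdoor path blocked by {Income}):
  P1: blocked at fork node Income ∈ conditioning set.
  P2: blocked at fork node Income ∈ conditioning set.
{Income} satisfies the backdoor criterion.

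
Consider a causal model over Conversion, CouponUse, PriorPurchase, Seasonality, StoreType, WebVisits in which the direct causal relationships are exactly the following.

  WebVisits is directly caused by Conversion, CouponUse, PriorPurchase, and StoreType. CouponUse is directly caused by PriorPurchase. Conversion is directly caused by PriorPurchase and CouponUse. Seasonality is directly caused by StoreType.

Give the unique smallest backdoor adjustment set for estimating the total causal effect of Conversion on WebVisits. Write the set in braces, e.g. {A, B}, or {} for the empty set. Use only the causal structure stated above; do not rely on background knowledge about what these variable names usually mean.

Variables eligible for adjustment (non-descendants of Conversion, excluding Conversion and WebVisits): {CouponUse, PriorPurchase, Seasonality, StoreType}.
Backdoor paths from Conversion to WebVisits:
  P1: Conversion <- PriorPurchase -> CouponUse -> WebVisits
  P2: Conversion <- PriorPurchase -> WebVisits
  P3: Conversion <- CouponUse <- PriorPurchase -> WebVisits
  P4: Conversion <- CouponUse -> WebVisits
The empty set is not sufficient: P1 (Conversion <- PriorPurchase -> CouponUse -> WebVisits) has no collider blocking it and no conditioned non-collider, so it is open.
Try {CouponUse, PriorPurchase}:
  P1: blocked at fork node PriorPurchase ∈ conditioning set.
  P2: blocked at fork node PriorPurchase ∈ conditioning set.
  P3: blocked at chain node CouponUse ∈ conditioning set.
  P4: blocked at fork node CouponUse ∈ conditioning set.
{CouponUse, PriorPurchase} contains no descendant of Conversion and blocks every backdoor path.
Every element of {CouponUse, PriorPurchase} is needed (dropping CouponUse leaves P4 open; dropping PriorPurchase leaves P2 open), so no proper subset is valid.
Among all size-2 subsets of the eligible variables, only {CouponUse, PriorPurchase} blocks every backdoor path, so it is the unique smallest valid adjustment set.

{CouponUse, PriorPurchase}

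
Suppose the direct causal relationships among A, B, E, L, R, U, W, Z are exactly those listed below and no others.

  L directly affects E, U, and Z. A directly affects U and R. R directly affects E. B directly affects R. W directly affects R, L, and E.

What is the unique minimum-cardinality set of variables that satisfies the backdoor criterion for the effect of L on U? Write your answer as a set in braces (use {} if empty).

Variables eligible for adjustment (non-descendants of L, excluding L and U): {A, B, R, W}.
Backdoor paths from L to U:
  P1: L <- W -> R <- A -> U
  P2: L <- W -> E <- R <- A -> U
Each backdoor path contains an unconditioned collider, so every path is already blocked with the empty conditioning set:
  P1: blocked at collider R (neither it nor any descendant is in the conditioning set).
  P2: blocked at collider E (neither it nor any descendant is in the conditioning set).
The empty set is therefore the unique smallest valid set.

{}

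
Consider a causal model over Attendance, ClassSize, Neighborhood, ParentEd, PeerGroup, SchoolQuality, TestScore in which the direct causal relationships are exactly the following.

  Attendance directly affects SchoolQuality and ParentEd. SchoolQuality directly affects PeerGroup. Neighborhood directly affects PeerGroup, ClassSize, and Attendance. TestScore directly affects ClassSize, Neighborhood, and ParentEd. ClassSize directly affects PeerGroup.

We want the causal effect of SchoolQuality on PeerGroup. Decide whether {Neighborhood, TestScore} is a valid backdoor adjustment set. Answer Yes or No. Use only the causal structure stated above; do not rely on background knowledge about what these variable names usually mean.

Yes

Backdoor paths from SchoolQuality to PeerGroup (paths whose first edge points into SchoolQuality):
  P1: SchoolQuality <- Attendance <- Neighborhood <- TestScore -> ClassSize -> PeerGroup
  P2: SchoolQuality <- Attendance <- Neighborhood -> ClassSize -> PeerGroup
  P3: SchoolQuality <- Attendance <- Neighborhood -> PeerGroup
  P4: SchoolQuality <- Attendance -> ParentEd <- TestScore -> Neighborhood -> ClassSize -> PeerGroup
  P5: SchoolQuality <- Attendance -> ParentEd <- TestScore -> Neighborhood -> PeerGroup
  P6: SchoolQuality <- Attendance -> ParentEd <- TestScore -> ClassSize <- Neighborhood -> PeerGroup
  P7: SchoolQuality <- Attendance -> ParentEd <- TestScore -> ClassSize -> PeerGroup
Condition 1 (no descendant of SchoolQuality in the set): holds — descendants of SchoolQuality are {PeerGroup}; none are in {Neighborhood, TestScore}.
Condition 2 (every backdoor path blocked by {Neighborhood, TestScore}):
  P1: blocked at chain node Neighborhood ∈ conditioning set.
  P2: blocked at fork node Neighborhood ∈ conditioning set.
  P3: blocked at fork node Neighborhood ∈ conditioning set.
  P4: blocked at collider ParentEd (neither it nor any descendant is in the conditioning set).
  P5: blocked at collider ParentEd (neither it nor any descendant is in the conditioning set).
  P6: blocked at collider ParentEd (neither it nor any descendant is in the conditioning set).
  P7: blocked at collider ParentEd (neither it nor any descendant is in the conditioning set).
{Neighborhood, TestScore} satisfies the backdoor criterion.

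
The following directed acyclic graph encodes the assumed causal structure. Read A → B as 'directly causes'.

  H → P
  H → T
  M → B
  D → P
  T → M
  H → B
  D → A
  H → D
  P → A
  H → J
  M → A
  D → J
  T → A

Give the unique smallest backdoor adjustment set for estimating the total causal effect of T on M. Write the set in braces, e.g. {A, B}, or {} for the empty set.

Variables eligible for adjustment (non-descendants of T, excluding T and M): {D, H, J, P}.
Backdoor paths from T to M:
  P1: T <- H -> D -> P -> A <- M
  P2: T <- H -> D -> A <- M
  P3: T <- H -> J <- D -> P -> A <- M
  P4: T <- H -> J <- D -> A <- M
  P5: T <- H -> P <- D -> A <- M
  P6: T <- H -> P -> A <- M
  P7: T <- H -> B <- M
Each backdoor path contains an unconditioned collider, so every path is already blocked with the empty conditioning set:
  P1: blocked at collider A (neither it nor any descendant is in the conditioning set).
  P2: blocked at collider A (neither it nor any descendant is in the conditioning set).
  P3: blocked at collider J (neither it nor any descendant is in the conditioning set).
  P4: blocked at collider J (neither it nor any descendant is in the conditioning set).
  P5: blocked at collider P (neither it nor any descendant is in the conditioning set).
  P6: blocked at collider A (neither it nor any descendant is in the conditioning set).
  P7: blocked at collider B (neither it nor any descendant is in the conditioning set).
The empty set is therefore the unique smallest valid set.

{}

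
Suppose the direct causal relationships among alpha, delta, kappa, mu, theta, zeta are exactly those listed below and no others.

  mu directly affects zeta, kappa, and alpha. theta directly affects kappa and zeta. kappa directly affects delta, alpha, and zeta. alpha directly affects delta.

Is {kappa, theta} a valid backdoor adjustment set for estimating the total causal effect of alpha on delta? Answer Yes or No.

Yes

Backdoor paths from alpha to delta (paths whose first edge points into alpha):
  P1: alpha <- mu -> kappa -> delta
  P2: alpha <- mu -> zeta <- theta -> kappa -> delta
  P3: alpha <- mu -> zeta <- kappa -> delta
  P4: alpha <- kappa -> delta
Condition 1 (no descendant of alpha in the set): holds — descendants of alpha are {delta}; none are in {kappa, theta}.
Condition 2 (every backdoor path blocked by {kappa, theta}):
  P1: blocked at chain node kappa ∈ conditioning set.
  P2: blocked at collider zeta (neither it nor any descendant is in the conditioning set).
  P3: blocked at collider zeta (neither it nor any descendant is in the conditioning set).
  P4: blocked at fork node kappa ∈ conditioning set.
{kappa, theta} satisfies the backdoor criterion.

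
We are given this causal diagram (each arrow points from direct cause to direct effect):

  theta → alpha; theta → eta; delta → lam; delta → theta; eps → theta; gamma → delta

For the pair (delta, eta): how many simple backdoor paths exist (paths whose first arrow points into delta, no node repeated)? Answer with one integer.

A backdoor path from delta to eta is any simple undirected path whose first edge points into delta (i.e. leaves delta via a parent).
Parents of delta: {gamma}.
No simple path from any parent of delta reaches eta without revisiting delta, so there are no backdoor paths.

0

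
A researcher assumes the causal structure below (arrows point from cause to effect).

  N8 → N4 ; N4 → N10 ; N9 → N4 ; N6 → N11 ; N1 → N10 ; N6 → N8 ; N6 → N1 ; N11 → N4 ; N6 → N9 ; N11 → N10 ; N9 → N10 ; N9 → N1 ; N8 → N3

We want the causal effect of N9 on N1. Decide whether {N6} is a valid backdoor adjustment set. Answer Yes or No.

Yes

Backdoor paths from N9 to N1 (paths whose first edge points into N9):
  P1: N9 <- N6 -> N11 -> N4 -> N10 <- N1
  P2: N9 <- N6 -> N11 -> N10 <- N1
  P3: N9 <- N6 -> N8 -> N4 <- N11 -> N10 <- N1
  P4: N9 <- N6 -> N8 -> N4 -> N10 <- N1
  P5: N9 <- N6 -> N1
Condition 1 (no descendant of N9 in the set): holds — descendants of N9 are {N1, N10, N4}; none are in {N6}.
Condition 2 (every backdoor path blocked by {N6}):
  P1: blocked at fork node N6 ∈ conditioning set.
  P2: blocked at fork node N6 ∈ conditioning set.
  P3: blocked at fork node N6 ∈ conditioning set.
  P4: blocked at fork node N6 ∈ conditioning set.
  P5: blocked at fork node N6 ∈ conditioning set.
{N6} satisfies the backdoor criterion.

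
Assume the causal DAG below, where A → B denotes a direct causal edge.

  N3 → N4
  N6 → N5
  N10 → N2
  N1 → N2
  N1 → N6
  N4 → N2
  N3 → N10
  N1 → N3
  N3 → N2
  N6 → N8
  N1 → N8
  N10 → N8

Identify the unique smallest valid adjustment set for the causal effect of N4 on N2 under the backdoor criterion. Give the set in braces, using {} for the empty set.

Variables eligible for adjustment (non-descendants of N4, excluding N4 and N2): {N1, N10, N3, N5, N6, N8}.
Backdoor paths from N4 to N2:
  P1: N4 <- N3 <- N1 -> N6 -> N8 <- N10 -> N2
  P2: N4 <- N3 <- N1 -> N8 <- N10 -> N2
  P3: N4 <- N3 <- N1 -> N2
  P4: N4 <- N3 -> N10 -> N8 <- N1 -> N2
  P5: N4 <- N3 -> N10 -> N8 <- N6 <- N1 -> N2
  P6: N4 <- N3 -> N10 -> N2
  P7: N4 <- N3 -> N2
The empty set is not sufficient: P3 (N4 <- N3 <- N1 -> N2) has no collider blocking it and no conditioned non-collider, so it is open.
Try {N3}:
  P1: blocked at chain node N3 ∈ conditioning set.
  P2: blocked at chain node N3 ∈ conditioning set.
  P3: blocked at chain node N3 ∈ conditioning set.
  P4: blocked at fork node N3 ∈ conditioning set.
  P5: blocked at fork node N3 ∈ conditioning set.
  P6: blocked at fork node N3 ∈ conditioning set.
  P7: blocked at fork node N3 ∈ conditioning set.
{N3} contains no descendant of N4 and blocks every backdoor path.
No other singleton works — e.g. {N1} leaves P6 open — so {N3} is the unique smallest valid adjustment set.

{N3}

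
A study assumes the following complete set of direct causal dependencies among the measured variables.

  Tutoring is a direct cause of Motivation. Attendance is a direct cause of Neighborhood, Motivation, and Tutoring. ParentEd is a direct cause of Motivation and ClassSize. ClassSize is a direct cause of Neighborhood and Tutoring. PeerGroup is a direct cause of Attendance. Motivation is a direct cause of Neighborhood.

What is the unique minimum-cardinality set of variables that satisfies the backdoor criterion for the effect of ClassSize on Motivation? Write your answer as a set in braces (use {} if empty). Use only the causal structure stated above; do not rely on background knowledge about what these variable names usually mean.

{ParentEd}

Variables eligible for adjustment (non-descendants of ClassSize, excluding ClassSize and Motivation): {Attendance, ParentEd, PeerGroup}.
Backdoor paths from ClassSize to Motivation:
  P1: ClassSize <- ParentEd -> Motivation
The empty set is not sufficient: P1 (ClassSize <- ParentEd -> Motivation) has no collider blocking it and no conditioned non-collider, so it is open.
Try {ParentEd}:
  P1: blocked at fork node ParentEd ∈ conditioning set.
{ParentEd} contains no descendant of ClassSize and blocks every backdoor path.
No other singleton works — e.g. {PeerGroup} leaves P1 open — so {ParentEd} is the unique smallest valid adjustment set.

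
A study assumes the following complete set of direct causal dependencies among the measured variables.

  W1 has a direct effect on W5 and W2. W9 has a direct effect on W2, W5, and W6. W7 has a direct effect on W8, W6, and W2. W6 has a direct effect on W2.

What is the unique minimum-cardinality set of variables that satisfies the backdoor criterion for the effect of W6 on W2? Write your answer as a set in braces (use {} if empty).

Variables eligible for adjustment (non-descendants of W6, excluding W6 and W2): {W1, W5, W7, W8, W9}.
Backdoor paths from W6 to W2:
  P1: W6 <- W7 -> W2
  P2: W6 <- W9 -> W5 <- W1 -> W2
  P3: W6 <- W9 -> W2
The empty set is not sufficient: P1 (W6 <- W7 -> W2) has no collider blocking it and no conditioned non-collider, so it is open.
Try {W7, W9}:
  P1: blocked at fork node W7 ∈ conditioning set.
  P2: blocked at fork node W9 ∈ conditioning set.
  P3: blocked at fork node W9 ∈ conditioning set.
{W7, W9} contains no descendant of W6 and blocks every backdoor path.
Every element of {W7, W9} is needed (dropping W7 leaves P1 open; dropping W9 leaves P3 open), so no proper subset is valid.
Among all size-2 subsets of the eligible variables, only {W7, W9} blocks every backdoor path, so it is the unique smallest valid adjustment set.

{W7, W9}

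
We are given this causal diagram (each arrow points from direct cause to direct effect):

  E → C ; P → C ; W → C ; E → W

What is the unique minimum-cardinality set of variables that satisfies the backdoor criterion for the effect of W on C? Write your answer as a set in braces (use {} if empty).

{E}

Variables eligible for adjustment (non-descendants of W, excluding W and C): {E, P}.
Backdoor paths from W to C:
  P1: W <- E -> C
The empty set is not sufficient: P1 (W <- E -> C) has no collider blocking it and no conditioned non-collider, so it is open.
Try {E}:
  P1: blocked at fork node E ∈ conditioning set.
{E} contains no descendant of W and blocks every backdoor path.
No other singleton works — e.g. {P} leaves P1 open — so {E} is the unique smallest valid adjustment set.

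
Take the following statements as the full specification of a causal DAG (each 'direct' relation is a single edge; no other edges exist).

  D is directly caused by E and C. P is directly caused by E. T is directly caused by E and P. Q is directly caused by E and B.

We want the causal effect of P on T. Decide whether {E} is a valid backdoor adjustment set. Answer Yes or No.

Yes

Backdoor paths from P to T (paths whose first edge points into P):
  P1: P <- E -> T
Condition 1 (no descendant of P in the set): holds — descendants of P are {T}; none are in {E}.
Condition 2 (every backdoor path blocked by {E}):
  P1: blocked at fork node E ∈ conditioning set.
{E} satisfies the backdoor criterion.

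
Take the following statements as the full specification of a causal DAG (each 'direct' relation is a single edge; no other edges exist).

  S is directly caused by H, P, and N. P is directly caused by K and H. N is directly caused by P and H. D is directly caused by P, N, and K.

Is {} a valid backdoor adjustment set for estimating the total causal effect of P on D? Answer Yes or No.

Backdoor paths from P to D (paths whose first edge points into P):
  P1: P <- K -> D
  P2: P <- H -> N -> D
  P3: P <- H -> S <- N -> D
Condition 1 (no descendant of P in the set): holds — descendants of P are {D, N, S}; none are in {}.
Condition 2 (every backdoor path blocked by {}):
  P1: open — no interior node is in the conditioning set.
  P2: open — no interior node is in the conditioning set.
  P3: blocked at collider S (neither it nor any descendant is in the conditioning set).
{} does not satisfy the backdoor criterion.

No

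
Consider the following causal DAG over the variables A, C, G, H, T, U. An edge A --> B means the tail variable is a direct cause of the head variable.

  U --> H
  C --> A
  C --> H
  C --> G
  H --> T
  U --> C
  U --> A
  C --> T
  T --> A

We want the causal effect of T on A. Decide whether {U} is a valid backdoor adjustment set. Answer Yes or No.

Backdoor paths from T to A (paths whose first edge points into T):
  P1: T <- C <- U -> A
  P2: T <- C -> H <- U -> A
  P3: T <- C -> A
  P4: T <- H <- U -> C -> A
  P5: T <- H <- U -> A
  P6: T <- H <- C <- U -> A
  P7: T <- H <- C -> A
Condition 1 (no descendant of T in the set): holds — descendants of T are {A}; none are in {U}.
Condition 2 (every backdoor path blocked by {U}):
  P1: blocked at fork node U ∈ conditioning set.
  P2: blocked at collider H (neither it nor any descendant is in the conditioning set).
  P3: open — no interior node is in the conditioning set.
  P4: blocked at fork node U ∈ conditioning set.
  P5: blocked at fork node U ∈ conditioning set.
  P6: blocked at fork node U ∈ conditioning set.
  P7: open — no interior node is in the conditioning set.
{U} does not satisfy the backdoor criterion.

No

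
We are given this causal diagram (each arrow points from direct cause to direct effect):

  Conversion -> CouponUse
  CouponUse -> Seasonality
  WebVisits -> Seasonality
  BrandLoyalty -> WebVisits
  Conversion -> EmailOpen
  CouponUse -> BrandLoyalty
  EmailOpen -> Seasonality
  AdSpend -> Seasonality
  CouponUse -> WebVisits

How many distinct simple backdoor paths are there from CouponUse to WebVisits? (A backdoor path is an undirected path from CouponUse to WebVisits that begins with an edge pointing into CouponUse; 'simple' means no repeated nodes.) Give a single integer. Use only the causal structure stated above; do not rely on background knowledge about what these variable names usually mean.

1

A backdoor path from CouponUse to WebVisits is any simple undirected path whose first edge points into CouponUse (i.e. leaves CouponUse via a parent).
Parents of CouponUse: {Conversion}.
Enumerating:
  P1: CouponUse <- Conversion -> EmailOpen -> Seasonality <- WebVisits
That exhausts the simple backdoor paths. Count: 1.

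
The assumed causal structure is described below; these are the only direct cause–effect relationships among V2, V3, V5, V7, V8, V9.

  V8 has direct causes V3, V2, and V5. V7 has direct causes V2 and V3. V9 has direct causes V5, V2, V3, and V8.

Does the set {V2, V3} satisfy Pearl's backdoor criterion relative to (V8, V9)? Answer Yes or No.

No

Backdoor paths from V8 to V9 (paths whose first edge points into V8):
  P1: V8 <- V3 -> V9
  P2: V8 <- V3 -> V7 <- V2 -> V9
  P3: V8 <- V2 -> V9
  P4: V8 <- V2 -> V7 <- V3 -> V9
  P5: V8 <- V5 -> V9
Condition 1 (no descendant of V8 in the set): holds — descendants of V8 are {V9}; none are in {V2, V3}.
Condition 2 (every backdoor path blocked by {V2, V3}):
  P1: blocked at fork node V3 ∈ conditioning set.
  P2: blocked at fork node V3 ∈ conditioning set.
  P3: blocked at fork node V2 ∈ conditioning set.
  P4: blocked at fork node V2 ∈ conditioning set.
  P5: open — no interior node is in the conditioning set.
{V2, V3} does not satisfy the backdoor criterion.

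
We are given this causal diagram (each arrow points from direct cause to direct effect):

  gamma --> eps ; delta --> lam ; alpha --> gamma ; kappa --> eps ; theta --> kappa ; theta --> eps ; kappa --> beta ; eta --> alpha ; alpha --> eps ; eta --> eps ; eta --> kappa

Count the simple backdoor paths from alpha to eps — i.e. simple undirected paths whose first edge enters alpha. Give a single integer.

3

A backdoor path from alpha to eps is any simple undirected path whose first edge points into alpha (i.e. leaves alpha via a parent).
Parents of alpha: {eta}.
Enumerating:
  P1: alpha <- eta -> kappa <- theta -> eps
  P2: alpha <- eta -> kappa -> eps
  P3: alpha <- eta -> eps
That exhausts the simple backdoor paths. Count: 3.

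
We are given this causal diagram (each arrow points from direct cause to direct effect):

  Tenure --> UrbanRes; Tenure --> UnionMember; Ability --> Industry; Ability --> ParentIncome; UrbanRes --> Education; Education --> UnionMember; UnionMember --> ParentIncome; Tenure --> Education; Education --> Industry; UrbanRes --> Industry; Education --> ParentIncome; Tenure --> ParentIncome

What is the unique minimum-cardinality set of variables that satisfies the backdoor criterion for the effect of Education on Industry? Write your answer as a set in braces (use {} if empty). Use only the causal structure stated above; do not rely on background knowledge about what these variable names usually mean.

Variables eligible for adjustment (non-descendants of Education, excluding Education and Industry): {Ability, Tenure, UrbanRes}.
Backdoor paths from Education to Industry:
  P1: Education <- Tenure -> UrbanRes -> Industry
  P2: Education <- Tenure -> UnionMember -> ParentIncome <- Ability -> Industry
  P3: Education <- Tenure -> ParentIncome <- Ability -> Industry
  P4: Education <- UrbanRes <- Tenure -> UnionMember -> ParentIncome <- Ability -> Industry
  P5: Education <- UrbanRes <- Tenure -> ParentIncome <- Ability -> Industry
  P6: Education <- UrbanRes -> Industry
The empty set is not sufficient: P1 (Education <- Tenure -> UrbanRes -> Industry) has no collider blocking it and no conditioned non-collider, so it is open.
Try {UrbanRes}:
  P1: blocked at chain node UrbanRes ∈ conditioning set.
  P2: blocked at collider ParentIncome (neither it nor any descendant is in the conditioning set).
  P3: blocked at collider ParentIncome (neither it nor any descendant is in the conditioning set).
  P4: blocked at chain node UrbanRes ∈ conditioning set.
  P5: blocked at chain node UrbanRes ∈ conditioning set.
  P6: blocked at fork node UrbanRes ∈ conditioning set.
{UrbanRes} contains no descendant of Education and blocks every backdoor path.
No other singleton works — e.g. {Ability} leaves P1 open — so {UrbanRes} is the unique smallest valid adjustment set.

{UrbanRes}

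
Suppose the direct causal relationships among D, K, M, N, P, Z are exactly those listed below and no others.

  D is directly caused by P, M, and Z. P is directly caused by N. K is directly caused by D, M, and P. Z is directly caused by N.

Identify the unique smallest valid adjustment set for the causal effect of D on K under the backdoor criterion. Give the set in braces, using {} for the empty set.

{M, P}

Variables eligible for adjustment (non-descendants of D, excluding D and K): {M, N, P, Z}.
Backdoor paths from D to K:
  P1: D <- Z <- N -> P -> K
  P2: D <- P -> K
  P3: D <- M -> K
The empty set is not sufficient: P1 (D <- Z <- N -> P -> K) has no collider blocking it and no conditioned non-collider, so it is open.
Try {M, P}:
  P1: blocked at chain node P ∈ conditioning set.
  P2: blocked at fork node P ∈ conditioning set.
  P3: blocked at fork node M ∈ conditioning set.
{M, P} contains no descendant of D and blocks every backdoor path.
Every element of {M, P} is needed (dropping M leaves P3 open; dropping P leaves P1 open), so no proper subset is valid.
Among all size-2 subsets of the eligible variables, only {M, P} blocks every backdoor path, so it is the unique smallest valid adjustment set.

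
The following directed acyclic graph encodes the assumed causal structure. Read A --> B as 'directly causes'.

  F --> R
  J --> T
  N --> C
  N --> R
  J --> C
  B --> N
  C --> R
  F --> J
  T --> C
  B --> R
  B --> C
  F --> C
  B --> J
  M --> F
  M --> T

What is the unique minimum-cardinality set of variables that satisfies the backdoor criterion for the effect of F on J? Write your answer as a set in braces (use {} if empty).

Variables eligible for adjustment (non-descendants of F, excluding F and J): {B, M, N}.
Backdoor paths from F to J:
  P1: F <- M -> T <- J
  P2: F <- M -> T -> C <- B -> J
  P3: F <- M -> T -> C <- N <- B -> J
  P4: F <- M -> T -> C <- N -> R <- B -> J
  P5: F <- M -> T -> C <- J
  P6: F <- M -> T -> C -> R <- B -> J
  P7: F <- M -> T -> C -> R <- N <- B -> J
Each backdoor path contains an unconditioned collider, so every path is already blocked with the empty conditioning set:
  P1: blocked at collider T (neither it nor any descendant is in the conditioning set).
  P2: blocked at collider C (neither it nor any descendant is in the conditioning set).
  P3: blocked at collider C (neither it nor any descendant is in the conditioning set).
  P4: blocked at collider C (neither it nor any descendant is in the conditioning set).
  P5: blocked at collider C (neither it nor any descendant is in the conditioning set).
  P6: blocked at collider R (neither it nor any descendant is in the conditioning set).
  P7: blocked at collider R (neither it nor any descendant is in the conditioning set).
The empty set is therefore the unique smallest valid set.

{}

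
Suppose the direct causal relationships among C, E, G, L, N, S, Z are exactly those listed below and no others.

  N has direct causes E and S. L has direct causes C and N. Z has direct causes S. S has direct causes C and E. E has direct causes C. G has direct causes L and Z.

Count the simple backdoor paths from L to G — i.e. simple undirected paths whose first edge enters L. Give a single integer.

6

A backdoor path from L to G is any simple undirected path whose first edge points into L (i.e. leaves L via a parent).
Parents of L: {C, N}.
Enumerating:
  P1: L <- C -> E -> S -> Z -> G
  P2: L <- C -> E -> N <- S -> Z -> G
  P3: L <- C -> S -> Z -> G
  P4: L <- N <- E <- C -> S -> Z -> G
  P5: L <- N <- E -> S -> Z -> G
  P6: L <- N <- S -> Z -> G
That exhausts the simple backdoor paths. Count: 6.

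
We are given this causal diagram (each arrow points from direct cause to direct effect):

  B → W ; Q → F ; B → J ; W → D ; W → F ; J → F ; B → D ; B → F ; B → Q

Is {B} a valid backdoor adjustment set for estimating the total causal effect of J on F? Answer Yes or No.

Yes

Backdoor paths from J to F (paths whose first edge points into J):
  P1: J <- B -> Q -> F
  P2: J <- B -> W -> F
  P3: J <- B -> F
  P4: J <- B -> D <- W -> F
Condition 1 (no descendant of J in the set): holds — descendants of J are {F}; none are in {B}.
Condition 2 (every backdoor path blocked by {B}):
  P1: blocked at fork node B ∈ conditioning set.
  P2: blocked at fork node B ∈ conditioning set.
  P3: blocked at fork node B ∈ conditioning set.
  P4: blocked at fork node B ∈ conditioning set.
{B} satisfies the backdoor criterion.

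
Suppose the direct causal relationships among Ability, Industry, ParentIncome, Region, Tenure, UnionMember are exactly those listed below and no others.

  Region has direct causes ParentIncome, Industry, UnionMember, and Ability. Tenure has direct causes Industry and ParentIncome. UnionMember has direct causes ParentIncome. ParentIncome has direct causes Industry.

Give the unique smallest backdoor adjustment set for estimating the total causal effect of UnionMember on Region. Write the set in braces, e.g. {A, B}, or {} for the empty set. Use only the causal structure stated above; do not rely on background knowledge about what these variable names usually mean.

Variables eligible for adjustment (non-descendants of UnionMember, excluding UnionMember and Region): {Ability, Industry, ParentIncome, Tenure}.
Backdoor paths from UnionMember to Region:
  P1: UnionMember <- ParentIncome <- Industry -> Region
  P2: UnionMember <- ParentIncome -> Region
  P3: UnionMember <- ParentIncome -> Tenure <- Industry -> Region
The empty set is not sufficient: P1 (UnionMember <- ParentIncome <- Industry -> Region) has no collider blocking it and no conditioned non-collider, so it is open.
Try {ParentIncome}:
  P1: blocked at chain node ParentIncome ∈ conditioning set.
  P2: blocked at fork node ParentIncome ∈ conditioning set.
  P3: blocked at fork node ParentIncome ∈ conditioning set.
{ParentIncome} contains no descendant of UnionMember and blocks every backdoor path.
No other singleton works — e.g. {Industry} leaves P2 open — so {ParentIncome} is the unique smallest valid adjustment set.

{ParentIncome}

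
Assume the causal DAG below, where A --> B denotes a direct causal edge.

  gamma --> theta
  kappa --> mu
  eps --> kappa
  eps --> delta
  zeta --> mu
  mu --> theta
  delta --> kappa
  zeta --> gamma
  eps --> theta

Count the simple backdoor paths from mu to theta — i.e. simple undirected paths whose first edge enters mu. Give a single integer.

3

A backdoor path from mu to theta is any simple undirected path whose first edge points into mu (i.e. leaves mu via a parent).
Parents of mu: {kappa, zeta}.
Enumerating:
  P1: mu <- zeta -> gamma -> theta
  P2: mu <- kappa <- eps -> theta
  P3: mu <- kappa <- delta <- eps -> theta
That exhausts the simple backdoor paths. Count: 3.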